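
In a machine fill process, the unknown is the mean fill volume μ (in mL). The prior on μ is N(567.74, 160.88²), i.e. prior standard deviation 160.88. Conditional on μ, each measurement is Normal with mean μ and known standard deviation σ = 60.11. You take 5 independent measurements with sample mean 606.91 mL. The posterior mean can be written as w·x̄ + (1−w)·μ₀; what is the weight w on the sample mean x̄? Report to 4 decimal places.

0.9728

For Normal data with known variance σ², a Normal(μ₀, σ₀²) prior on μ is conjugate. Posterior precision = 1/σ₀² + n/σ²; posterior mean is the precision-weighted average of μ₀ and x̄.
σ₀² = 160.88² = 25882.3744, σ² = 60.11² = 3613.2121. Prior precision 1/σ₀² = 1/25882.3744; data precision n/σ² = 5/3613.2121.
w = (n/σ²)/(1/σ₀² + n/σ²) = n·σ₀²/(σ² + n·σ₀²) = 5·25882.3744/(3613.2121 + 5·25882.3744) = 129411.872/133025.0841 = 0.9728.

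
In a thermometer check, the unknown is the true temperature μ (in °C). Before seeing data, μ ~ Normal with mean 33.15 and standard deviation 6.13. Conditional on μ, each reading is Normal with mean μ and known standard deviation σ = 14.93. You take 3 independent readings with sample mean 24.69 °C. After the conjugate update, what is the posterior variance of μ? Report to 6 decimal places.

For Normal data with known variance σ², a Normal(μ₀, σ₀²) prior on μ is conjugate. Posterior precision = 1/σ₀² + n/σ²; posterior mean is the precision-weighted average of μ₀ and x̄.
σ₀² = 6.13² = 37.5769, σ² = 14.93² = 222.9049; σ² + n·σ₀² = 222.9049 + 3·37.5769 = 335.6356.
Posterior precision = 1/σ₀² + n/σ² = 1/37.5769 + 3/222.9049 = (σ² + n·σ₀²)/(σ₀²σ²) = 335.6356/(37.5769·222.9049); posterior variance σₙ² = σ₀²σ²/(σ² + n·σ₀²) = 37.5769·222.9049/335.6356 = 24.955860.

24.955860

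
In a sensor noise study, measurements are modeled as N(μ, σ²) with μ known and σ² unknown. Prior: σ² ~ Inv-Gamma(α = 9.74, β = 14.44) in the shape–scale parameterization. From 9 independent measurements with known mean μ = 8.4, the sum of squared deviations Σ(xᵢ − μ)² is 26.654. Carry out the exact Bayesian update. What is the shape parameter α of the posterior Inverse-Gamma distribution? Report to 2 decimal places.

With known mean μ and an Inverse-Gamma(α, β) prior on σ², the Normal likelihood is conjugate: posterior is Inv-Gamma(α + n/2, β + Σ(xᵢ−μ)²/2).
Posterior: Inv-Gamma(9.74 + 9/2, 14.44 + 26.654/2) = Inv-Gamma(14.24, 27.7670).
Posterior α = 14.24.

14.24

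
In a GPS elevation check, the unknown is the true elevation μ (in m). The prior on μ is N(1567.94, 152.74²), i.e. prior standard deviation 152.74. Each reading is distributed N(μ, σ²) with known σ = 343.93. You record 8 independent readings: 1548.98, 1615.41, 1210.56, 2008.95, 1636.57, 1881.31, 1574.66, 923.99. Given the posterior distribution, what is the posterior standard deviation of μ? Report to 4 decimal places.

95.1321

For Normal data with known variance σ², a Normal(μ₀, σ₀²) prior on μ is conjugate. Posterior precision = 1/σ₀² + n/σ²; posterior mean is the precision-weighted average of μ₀ and x̄.
σ₀² = 152.74² = 23329.5076, σ² = 343.93² = 118287.8449; σ² + n·σ₀² = 118287.8449 + 8·23329.5076 = 304923.9057.
Posterior precision = 1/σ₀² + n/σ² = 1/23329.5076 + 8/118287.8449 = (σ² + n·σ₀²)/(σ₀²σ²) = 304923.9057/(23329.5076·118287.8449); posterior variance σₙ² = σ₀²σ²/(σ² + n·σ₀²) = 23329.5076·118287.8449/304923.9057 = 9050.117505.
Posterior SD = √σₙ² = √(23329.5076·118287.8449/304923.9057) = 95.1321.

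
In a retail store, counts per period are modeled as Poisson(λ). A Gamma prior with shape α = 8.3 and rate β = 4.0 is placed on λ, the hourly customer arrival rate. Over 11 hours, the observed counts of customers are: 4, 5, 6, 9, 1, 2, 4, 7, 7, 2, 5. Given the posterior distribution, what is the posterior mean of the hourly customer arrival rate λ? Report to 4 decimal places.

4.0200

With a Gamma(shape α, rate β) prior, the Poisson likelihood is conjugate: the posterior is Gamma(α + ΣXᵢ, β + n).
Sum of counts S = 52 over n = 11 hours.
Posterior: Gamma(α+S, β+n) = Gamma(8.3+52, 4.0+11) = Gamma(60.3, 15.0).
Posterior mean = α/β = 60.3/15.0 = 4.0200.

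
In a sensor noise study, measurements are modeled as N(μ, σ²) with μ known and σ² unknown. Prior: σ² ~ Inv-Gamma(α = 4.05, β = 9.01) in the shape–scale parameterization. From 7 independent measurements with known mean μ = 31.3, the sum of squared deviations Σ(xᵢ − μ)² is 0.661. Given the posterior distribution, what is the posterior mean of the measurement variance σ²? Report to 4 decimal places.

With known mean μ and an Inverse-Gamma(α, β) prior on σ², the Normal likelihood is conjugate: posterior is Inv-Gamma(α + n/2, β + Σ(xᵢ−μ)²/2).
Posterior: Inv-Gamma(4.05 + 7/2, 9.01 + 0.661/2) = Inv-Gamma(7.55, 9.3405).
E[σ²|data] = β/(α−1) = 9.3405/6.55 = 1.4260.

1.4260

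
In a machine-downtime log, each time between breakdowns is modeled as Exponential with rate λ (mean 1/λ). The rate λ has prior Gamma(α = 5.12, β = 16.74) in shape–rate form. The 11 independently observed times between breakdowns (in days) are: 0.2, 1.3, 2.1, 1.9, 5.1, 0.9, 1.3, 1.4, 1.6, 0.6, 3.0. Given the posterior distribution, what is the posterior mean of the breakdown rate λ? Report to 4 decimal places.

0.4460

With a Gamma(shape α, rate β) prior on the exponential rate λ, the posterior after n observations with total T = Σxᵢ is Gamma(α+n, β+T).
Sum of observations T = 19.4 days; n = 11.
Posterior: Gamma(5.12+11, 16.74+19.4) = Gamma(16.12, 36.14).
Posterior mean of λ = α/β = 16.12/36.14 = 0.4460.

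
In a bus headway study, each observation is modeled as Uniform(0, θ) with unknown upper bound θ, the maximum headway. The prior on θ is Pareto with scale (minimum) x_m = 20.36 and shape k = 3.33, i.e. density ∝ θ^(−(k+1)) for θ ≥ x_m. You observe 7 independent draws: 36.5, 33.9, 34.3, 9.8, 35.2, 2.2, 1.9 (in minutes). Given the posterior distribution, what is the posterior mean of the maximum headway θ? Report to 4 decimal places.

40.4121

A Pareto(scale x_m, shape k) prior on the upper bound θ of Uniform(0, θ) is conjugate: posterior is Pareto(max(x_m, max xᵢ), k + n).
Sample maximum = 36.5; prior scale x_m = 20.36 → posterior scale = max = 36.50.
Posterior shape = 3.33 + 7 = 10.33.
E[θ|data] = k·x_m/(k−1) = 10.33·36.50/9.33 = 40.4121.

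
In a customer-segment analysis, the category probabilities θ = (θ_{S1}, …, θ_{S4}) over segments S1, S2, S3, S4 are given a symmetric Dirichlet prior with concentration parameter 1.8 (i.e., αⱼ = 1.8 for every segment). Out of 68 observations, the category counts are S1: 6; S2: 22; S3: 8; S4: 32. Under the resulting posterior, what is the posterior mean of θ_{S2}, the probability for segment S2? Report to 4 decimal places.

0.3165

The Dirichlet prior is conjugate to the Multinomial likelihood: each posterior αⱼ = prior αⱼ + observed count nⱼ.
Posterior concentration: (7.8, 23.8, 9.8, 33.8), total = 75.2.
E[θ_{S2}|data] = α_{S2}/Σα = 23.8/75.2 = 0.3165.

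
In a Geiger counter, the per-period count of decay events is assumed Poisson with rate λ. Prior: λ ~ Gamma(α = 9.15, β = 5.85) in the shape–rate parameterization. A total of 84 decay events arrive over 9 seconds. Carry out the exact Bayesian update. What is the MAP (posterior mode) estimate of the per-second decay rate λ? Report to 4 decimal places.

With a Gamma(shape α, rate β) prior, the Poisson likelihood is conjugate: the posterior is Gamma(α + ΣXᵢ, β + n).
Posterior: Gamma(α+S, β+n) = Gamma(9.15+84, 5.85+9) = Gamma(93.15, 14.85).
Mode of Gamma(α,β) for α≥1 is (α−1)/β = 92.15/14.85 = 6.2054.

6.2054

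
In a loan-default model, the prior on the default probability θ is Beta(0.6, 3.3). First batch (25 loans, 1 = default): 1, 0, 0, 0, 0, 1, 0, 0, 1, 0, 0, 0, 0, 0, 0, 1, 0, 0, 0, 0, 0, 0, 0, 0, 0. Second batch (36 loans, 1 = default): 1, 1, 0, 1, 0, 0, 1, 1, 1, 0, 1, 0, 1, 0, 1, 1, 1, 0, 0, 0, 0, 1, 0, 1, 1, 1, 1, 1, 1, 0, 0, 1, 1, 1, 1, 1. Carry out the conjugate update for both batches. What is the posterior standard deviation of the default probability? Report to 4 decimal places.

The Beta prior is conjugate to a Binomial/Bernoulli likelihood; the update adds successes to α and failures to β.
After batch 1: Beta(0.6+4, 3.3+21) = Beta(4.6, 24.3).
After batch 2: Beta(4.6+23, 24.3+13) = Beta(27.6, 37.3).
Var = αβ/((α+β)²(α+β+1)) = 27.6·37.3/(64.9²·65.9) = 0.00370888; SD = √0.00370888 = 0.0609.

0.0609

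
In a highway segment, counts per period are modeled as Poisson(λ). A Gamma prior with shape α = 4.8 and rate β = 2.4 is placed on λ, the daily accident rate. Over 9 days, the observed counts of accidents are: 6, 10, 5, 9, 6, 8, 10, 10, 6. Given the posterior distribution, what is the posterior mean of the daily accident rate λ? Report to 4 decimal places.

With a Gamma(shape α, rate β) prior, the Poisson likelihood is conjugate: the posterior is Gamma(α + ΣXᵢ, β + n).
Sum of counts S = 70 over n = 9 days.
Posterior: Gamma(α+S, β+n) = Gamma(4.8+70, 2.4+9) = Gamma(74.8, 11.4).
Posterior mean = α/β = 74.8/11.4 = 6.5614.

6.5614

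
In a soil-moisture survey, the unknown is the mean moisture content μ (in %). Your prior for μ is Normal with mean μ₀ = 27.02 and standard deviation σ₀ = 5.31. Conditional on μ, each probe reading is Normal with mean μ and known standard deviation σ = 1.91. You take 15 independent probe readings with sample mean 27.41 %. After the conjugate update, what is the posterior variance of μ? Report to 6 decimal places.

For Normal data with known variance σ², a Normal(μ₀, σ₀²) prior on μ is conjugate. Posterior precision = 1/σ₀² + n/σ²; posterior mean is the precision-weighted average of μ₀ and x̄.
σ₀² = 5.31² = 28.1961, σ² = 1.91² = 3.6481; σ² + n·σ₀² = 3.6481 + 15·28.1961 = 426.5896.
Posterior precision = 1/σ₀² + n/σ² = 1/28.1961 + 15/3.6481 = (σ² + n·σ₀²)/(σ₀²σ²) = 426.5896/(28.1961·3.6481); posterior variance σₙ² = σ₀²σ²/(σ² + n·σ₀²) = 28.1961·3.6481/426.5896 = 0.241127.

0.241127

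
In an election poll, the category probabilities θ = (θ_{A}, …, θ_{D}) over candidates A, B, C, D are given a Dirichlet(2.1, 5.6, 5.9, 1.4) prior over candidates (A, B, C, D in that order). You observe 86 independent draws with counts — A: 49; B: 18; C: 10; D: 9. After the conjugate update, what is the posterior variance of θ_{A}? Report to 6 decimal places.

0.002451

The Dirichlet prior is conjugate to the Multinomial likelihood: each posterior αⱼ = prior αⱼ + observed count nⱼ.
Posterior concentration: (51.1, 23.6, 15.9, 10.4), total = 101.0.
Var[θ_j] = α_j(Σα−α_j)/((Σα)²(Σα+1)) = 51.1·49.9/(101.0²·102.0) = 0.002451.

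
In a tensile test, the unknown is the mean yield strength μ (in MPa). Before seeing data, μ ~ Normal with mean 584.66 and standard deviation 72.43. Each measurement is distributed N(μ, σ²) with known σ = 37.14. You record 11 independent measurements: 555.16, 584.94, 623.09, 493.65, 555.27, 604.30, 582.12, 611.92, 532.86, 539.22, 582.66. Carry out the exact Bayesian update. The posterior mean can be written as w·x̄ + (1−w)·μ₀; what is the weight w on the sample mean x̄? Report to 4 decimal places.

0.9767

For Normal data with known variance σ², a Normal(μ₀, σ₀²) prior on μ is conjugate. Posterior precision = 1/σ₀² + n/σ²; posterior mean is the precision-weighted average of μ₀ and x̄.
σ₀² = 72.43² = 5246.1049, σ² = 37.14² = 1379.3796. Prior precision 1/σ₀² = 1/5246.1049; data precision n/σ² = 11/1379.3796.
w = (n/σ²)/(1/σ₀² + n/σ²) = n·σ₀²/(σ² + n·σ₀²) = 11·5246.1049/(1379.3796 + 11·5246.1049) = 57707.1539/59086.5335 = 0.9767.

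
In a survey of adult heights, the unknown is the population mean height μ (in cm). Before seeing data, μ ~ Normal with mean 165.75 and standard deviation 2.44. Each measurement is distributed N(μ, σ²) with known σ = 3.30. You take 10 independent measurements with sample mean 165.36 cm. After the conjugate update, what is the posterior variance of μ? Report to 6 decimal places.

For Normal data with known variance σ², a Normal(μ₀, σ₀²) prior on μ is conjugate. Posterior precision = 1/σ₀² + n/σ²; posterior mean is the precision-weighted average of μ₀ and x̄.
σ₀² = 2.44² = 5.9536, σ² = 3.30² = 10.89; σ² + n·σ₀² = 10.89 + 10·5.9536 = 70.426.
Posterior precision = 1/σ₀² + n/σ² = 1/5.9536 + 10/10.89 = (σ² + n·σ₀²)/(σ₀²σ²) = 70.426/(5.9536·10.89); posterior variance σₙ² = σ₀²σ²/(σ² + n·σ₀²) = 5.9536·10.89/70.426 = 0.920608.

0.920608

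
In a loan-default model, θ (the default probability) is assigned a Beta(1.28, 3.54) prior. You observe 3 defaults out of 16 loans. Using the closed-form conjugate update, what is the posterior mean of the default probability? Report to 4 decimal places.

The Beta prior is conjugate to a Binomial/Bernoulli likelihood; the update adds successes to α and failures to β.
Posterior: Beta(α+k, β+n−k) = Beta(1.28+3, 3.54+13) = Beta(4.28, 16.54).
Posterior mean = α/(α+β) = 4.28/20.82 = 0.2056.

0.2056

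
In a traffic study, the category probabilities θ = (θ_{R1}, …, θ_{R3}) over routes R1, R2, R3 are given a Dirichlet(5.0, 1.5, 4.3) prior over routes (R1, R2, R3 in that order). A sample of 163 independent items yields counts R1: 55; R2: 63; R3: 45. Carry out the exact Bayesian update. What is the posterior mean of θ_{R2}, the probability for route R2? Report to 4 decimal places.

0.3711

The Dirichlet prior is conjugate to the Multinomial likelihood: each posterior αⱼ = prior αⱼ + observed count nⱼ.
Posterior concentration: (60.0, 64.5, 49.3), total = 173.8.
E[θ_{R2}|data] = α_{R2}/Σα = 64.5/173.8 = 0.3711.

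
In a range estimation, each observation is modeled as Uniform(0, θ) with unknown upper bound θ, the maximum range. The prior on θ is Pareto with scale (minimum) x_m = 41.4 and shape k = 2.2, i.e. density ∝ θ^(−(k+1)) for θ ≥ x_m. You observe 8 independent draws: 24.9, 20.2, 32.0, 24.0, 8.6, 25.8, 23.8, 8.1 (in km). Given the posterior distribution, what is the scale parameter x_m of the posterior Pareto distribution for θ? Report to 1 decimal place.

41.4

A Pareto(scale x_m, shape k) prior on the upper bound θ of Uniform(0, θ) is conjugate: posterior is Pareto(max(x_m, max xᵢ), k + n).
Sample maximum = 32.0; prior scale x_m = 41.4 → posterior scale = max = 41.4.
Posterior shape = 2.2 + 8 = 10.2.
Posterior scale x_m = 41.4.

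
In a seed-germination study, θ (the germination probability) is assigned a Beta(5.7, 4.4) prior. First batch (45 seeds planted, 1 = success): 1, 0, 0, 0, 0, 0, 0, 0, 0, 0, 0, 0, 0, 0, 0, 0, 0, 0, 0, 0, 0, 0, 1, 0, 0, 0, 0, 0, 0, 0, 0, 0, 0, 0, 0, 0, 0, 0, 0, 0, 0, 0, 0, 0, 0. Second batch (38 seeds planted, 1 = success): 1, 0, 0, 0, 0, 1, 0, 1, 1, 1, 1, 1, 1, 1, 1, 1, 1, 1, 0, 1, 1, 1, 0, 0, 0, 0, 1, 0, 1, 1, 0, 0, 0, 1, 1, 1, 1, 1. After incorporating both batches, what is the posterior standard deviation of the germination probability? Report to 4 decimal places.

The Beta prior is conjugate to a Binomial/Bernoulli likelihood; the update adds successes to α and failures to β.
After batch 1: Beta(5.7+2, 4.4+43) = Beta(7.7, 47.4).
After batch 2: Beta(7.7+24, 47.4+14) = Beta(31.7, 61.4).
Var = αβ/((α+β)²(α+β+1)) = 31.7·61.4/(93.1²·94.1) = 0.00238637; SD = √0.00238637 = 0.0489.

0.0489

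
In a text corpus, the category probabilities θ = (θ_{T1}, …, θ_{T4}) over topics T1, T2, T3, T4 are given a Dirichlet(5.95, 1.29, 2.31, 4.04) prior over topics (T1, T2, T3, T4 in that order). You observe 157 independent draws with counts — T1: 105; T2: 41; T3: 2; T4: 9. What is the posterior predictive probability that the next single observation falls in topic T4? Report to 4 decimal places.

0.0764

The Dirichlet prior is conjugate to the Multinomial likelihood: each posterior αⱼ = prior αⱼ + observed count nⱼ.
Posterior concentration: (110.95, 42.29, 4.31, 13.04), total = 170.59.
P(next = T4 | data) = α_{T4}/Σα = 0.0764.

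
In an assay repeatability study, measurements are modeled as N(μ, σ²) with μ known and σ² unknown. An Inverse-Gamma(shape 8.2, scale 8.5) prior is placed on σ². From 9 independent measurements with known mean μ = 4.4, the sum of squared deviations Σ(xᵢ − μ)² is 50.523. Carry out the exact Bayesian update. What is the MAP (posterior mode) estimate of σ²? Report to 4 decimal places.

2.4643

With known mean μ and an Inverse-Gamma(α, β) prior on σ², the Normal likelihood is conjugate: posterior is Inv-Gamma(α + n/2, β + Σ(xᵢ−μ)²/2).
Posterior: Inv-Gamma(8.2 + 9/2, 8.5 + 50.523/2) = Inv-Gamma(12.70, 33.7615).
Mode = β/(α+1) = 33.7615/13.70 = 2.4643.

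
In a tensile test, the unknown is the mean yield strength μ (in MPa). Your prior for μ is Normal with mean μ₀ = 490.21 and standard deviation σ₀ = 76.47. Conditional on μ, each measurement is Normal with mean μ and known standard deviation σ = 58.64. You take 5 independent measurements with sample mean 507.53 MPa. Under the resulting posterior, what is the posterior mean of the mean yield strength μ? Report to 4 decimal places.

For Normal data with known variance σ², a Normal(μ₀, σ₀²) prior on μ is conjugate. Posterior precision = 1/σ₀² + n/σ²; posterior mean is the precision-weighted average of μ₀ and x̄.
n·x̄ = 5·507.53 = 2537.65.
σ₀² = 76.47² = 5847.6609, σ² = 58.64² = 3438.6496; σ² + n·σ₀² = 3438.6496 + 5·5847.6609 = 32676.9541.
Posterior mean = (μ₀/σ₀² + n·x̄/σ²)/(1/σ₀² + n/σ²) = (σ²·μ₀ + σ₀²·n·x̄)/(σ² + n·σ₀²) = (3438.6496·490.21 + 5847.6609·2537.65)/32676.9541 = 16524977.103301/32676.9541 = 505.7074.

505.7074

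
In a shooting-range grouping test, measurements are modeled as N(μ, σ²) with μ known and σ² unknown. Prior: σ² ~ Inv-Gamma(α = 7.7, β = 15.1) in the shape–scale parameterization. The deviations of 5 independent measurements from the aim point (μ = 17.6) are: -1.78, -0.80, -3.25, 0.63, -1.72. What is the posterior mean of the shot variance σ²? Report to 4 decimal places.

With known mean μ and an Inverse-Gamma(α, β) prior on σ², the Normal likelihood is conjugate: posterior is Inv-Gamma(α + n/2, β + Σ(xᵢ−μ)²/2).
Σ(xᵢ−μ)² = (-1.78)² + (-0.80)² + (-3.25)² + (0.63)² + (-1.72)² = 17.7262.
Posterior: Inv-Gamma(7.7 + 5/2, 15.1 + 17.7262/2) = Inv-Gamma(10.20, 23.96310).
E[σ²|data] = β/(α−1) = 23.96310/9.20 = 2.6047.

2.6047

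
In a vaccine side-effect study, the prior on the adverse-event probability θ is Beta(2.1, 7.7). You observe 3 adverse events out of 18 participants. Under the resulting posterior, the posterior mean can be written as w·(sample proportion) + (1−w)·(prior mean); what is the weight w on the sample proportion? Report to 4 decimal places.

The Beta prior is conjugate to a Binomial/Bernoulli likelihood; the update adds successes to α and failures to β.
Posterior mean = (α₀+k)/(α₀+β₀+n) = [n/(α₀+β₀+n)]·(k/n) + [(α₀+β₀)/(α₀+β₀+n)]·α₀/(α₀+β₀), so only n and the prior enter the weight.
The weight on the data is w = n/(α₀+β₀+n) = 18/(2.1+7.7+18) = 18/27.8 = 0.6475.

0.6475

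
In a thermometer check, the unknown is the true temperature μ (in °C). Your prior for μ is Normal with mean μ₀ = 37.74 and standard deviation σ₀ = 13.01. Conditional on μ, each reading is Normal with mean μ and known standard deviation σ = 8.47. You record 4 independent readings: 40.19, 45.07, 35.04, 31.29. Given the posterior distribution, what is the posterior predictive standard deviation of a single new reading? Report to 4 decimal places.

For Normal data with known variance σ², a Normal(μ₀, σ₀²) prior on μ is conjugate. Posterior precision = 1/σ₀² + n/σ²; posterior mean is the precision-weighted average of μ₀ and x̄.
σ₀² = 13.01² = 169.2601, σ² = 8.47² = 71.7409; σ² + n·σ₀² = 71.7409 + 4·169.2601 = 748.7813.
Posterior precision = 1/σ₀² + n/σ² = 1/169.2601 + 4/71.7409 = (σ² + n·σ₀²)/(σ₀²σ²) = 748.7813/(169.2601·71.7409); posterior variance σₙ² = σ₀²σ²/(σ² + n·σ₀²) = 169.2601·71.7409/748.7813 = 16.216847.
Predictive variance for one new observation = σₙ² + σ² = 169.2601·71.7409/748.7813 + 71.7409 = σ²·(σ₀² + 748.7813)/748.7813 = 71.7409·918.0414/748.7813 = 87.957747; SD = √(71.7409·918.0414/748.7813) = 9.3786.

9.3786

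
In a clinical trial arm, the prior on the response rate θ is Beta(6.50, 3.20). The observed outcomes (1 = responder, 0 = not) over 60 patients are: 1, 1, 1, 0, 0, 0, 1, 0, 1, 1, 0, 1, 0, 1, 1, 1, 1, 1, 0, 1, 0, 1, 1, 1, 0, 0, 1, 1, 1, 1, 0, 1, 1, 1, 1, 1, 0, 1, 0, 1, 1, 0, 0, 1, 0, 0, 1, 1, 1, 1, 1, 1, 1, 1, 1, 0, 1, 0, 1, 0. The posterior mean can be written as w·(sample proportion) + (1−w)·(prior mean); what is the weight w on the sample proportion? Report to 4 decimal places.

0.8608

The Beta prior is conjugate to a Binomial/Bernoulli likelihood; the update adds successes to α and failures to β.
Posterior mean = (α₀+k)/(α₀+β₀+n) = [n/(α₀+β₀+n)]·(k/n) + [(α₀+β₀)/(α₀+β₀+n)]·α₀/(α₀+β₀), so only n and the prior enter the weight.
The weight on the data is w = n/(α₀+β₀+n) = 60/(6.50+3.20+60) = 60/69.70 = 0.8608.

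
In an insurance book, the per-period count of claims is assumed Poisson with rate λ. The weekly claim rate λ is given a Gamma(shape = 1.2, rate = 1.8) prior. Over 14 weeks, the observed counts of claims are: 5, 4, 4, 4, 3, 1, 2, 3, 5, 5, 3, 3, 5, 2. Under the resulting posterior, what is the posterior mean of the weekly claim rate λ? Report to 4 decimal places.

3.1772

With a Gamma(shape α, rate β) prior, the Poisson likelihood is conjugate: the posterior is Gamma(α + ΣXᵢ, β + n).
Sum of counts S = 49 over n = 14 weeks.
Posterior: Gamma(α+S, β+n) = Gamma(1.2+49, 1.8+14) = Gamma(50.2, 15.8).
Posterior mean = α/β = 50.2/15.8 = 3.1772.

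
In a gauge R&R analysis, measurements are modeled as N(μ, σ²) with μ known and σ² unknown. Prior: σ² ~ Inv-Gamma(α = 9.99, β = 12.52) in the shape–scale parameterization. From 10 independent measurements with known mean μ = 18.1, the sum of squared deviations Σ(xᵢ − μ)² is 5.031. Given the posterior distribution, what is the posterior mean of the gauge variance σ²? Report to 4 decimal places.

1.0747

With known mean μ and an Inverse-Gamma(α, β) prior on σ², the Normal likelihood is conjugate: posterior is Inv-Gamma(α + n/2, β + Σ(xᵢ−μ)²/2).
Posterior: Inv-Gamma(9.99 + 10/2, 12.52 + 5.031/2) = Inv-Gamma(14.99, 15.0355).
E[σ²|data] = β/(α−1) = 15.0355/13.99 = 1.0747.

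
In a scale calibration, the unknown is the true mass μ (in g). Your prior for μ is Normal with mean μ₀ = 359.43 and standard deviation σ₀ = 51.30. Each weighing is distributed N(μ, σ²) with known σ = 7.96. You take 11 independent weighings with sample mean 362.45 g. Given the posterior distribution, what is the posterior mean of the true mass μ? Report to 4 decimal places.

362.4434

For Normal data with known variance σ², a Normal(μ₀, σ₀²) prior on μ is conjugate. Posterior precision = 1/σ₀² + n/σ²; posterior mean is the precision-weighted average of μ₀ and x̄.
n·x̄ = 11·362.45 = 3986.95.
σ₀² = 51.30² = 2631.69, σ² = 7.96² = 63.3616; σ² + n·σ₀² = 63.3616 + 11·2631.69 = 29011.9516.
Posterior mean = (μ₀/σ₀² + n·x̄/σ²)/(1/σ₀² + n/σ²) = (σ²·μ₀ + σ₀²·n·x̄)/(σ² + n·σ₀²) = (63.3616·359.43 + 2631.69·3986.95)/29011.9516 = 10515190.505388/29011.9516 = 362.4434.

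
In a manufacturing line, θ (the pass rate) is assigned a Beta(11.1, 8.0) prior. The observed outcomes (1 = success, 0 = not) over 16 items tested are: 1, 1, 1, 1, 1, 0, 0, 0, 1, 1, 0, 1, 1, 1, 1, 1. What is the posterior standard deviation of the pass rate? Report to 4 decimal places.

0.0789

The Beta prior is conjugate to a Binomial/Bernoulli likelihood; the update adds successes to α and failures to β.
Posterior: Beta(α+k, β+n−k) = Beta(11.1+12, 8.0+4) = Beta(23.1, 12.0).
Var = αβ/((α+β)²(α+β+1)) = 23.1·12.0/(35.1²·36.1) = 0.00623264; SD = √0.00623264 = 0.0789.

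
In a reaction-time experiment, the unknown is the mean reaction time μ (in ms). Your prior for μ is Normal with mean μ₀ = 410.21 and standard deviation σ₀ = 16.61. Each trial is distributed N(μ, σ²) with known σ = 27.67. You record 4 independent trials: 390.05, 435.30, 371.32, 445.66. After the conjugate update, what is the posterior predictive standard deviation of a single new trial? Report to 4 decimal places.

29.6418

For Normal data with known variance σ², a Normal(μ₀, σ₀²) prior on μ is conjugate. Posterior precision = 1/σ₀² + n/σ²; posterior mean is the precision-weighted average of μ₀ and x̄.
σ₀² = 16.61² = 275.8921, σ² = 27.67² = 765.6289; σ² + n·σ₀² = 765.6289 + 4·275.8921 = 1869.1973.
Posterior precision = 1/σ₀² + n/σ² = 1/275.8921 + 4/765.6289 = (σ² + n·σ₀²)/(σ₀²σ²) = 1869.1973/(275.8921·765.6289); posterior variance σₙ² = σ₀²σ²/(σ² + n·σ₀²) = 275.8921·765.6289/1869.1973 = 113.006243.
Predictive variance for one new observation = σₙ² + σ² = 275.8921·765.6289/1869.1973 + 765.6289 = σ²·(σ₀² + 1869.1973)/1869.1973 = 765.6289·2145.0894/1869.1973 = 878.635143; SD = √(765.6289·2145.0894/1869.1973) = 29.6418.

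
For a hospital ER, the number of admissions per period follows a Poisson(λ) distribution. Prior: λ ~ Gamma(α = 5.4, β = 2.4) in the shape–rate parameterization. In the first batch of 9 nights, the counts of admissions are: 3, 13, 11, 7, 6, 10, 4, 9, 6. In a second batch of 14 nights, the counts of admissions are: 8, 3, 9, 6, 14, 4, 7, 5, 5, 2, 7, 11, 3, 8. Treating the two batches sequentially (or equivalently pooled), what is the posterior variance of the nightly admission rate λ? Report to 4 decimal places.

With a Gamma(shape α, rate β) prior, the Poisson likelihood is conjugate: the posterior is Gamma(α + ΣXᵢ, β + n).
Batch 1: sum of counts S = 69 over n = 9 nights.
After batch 1: Gamma(α+S, β+n) = Gamma(5.4+69, 2.4+9) = Gamma(74.4, 11.4).
Batch 2: sum of counts S = 92 over n = 14 nights.
After batch 2: Gamma(α+S, β+n) = Gamma(74.4+92, 11.4+14) = Gamma(166.4, 25.4).
Var = α/β² = 166.4/25.4² = 0.2579.

0.2579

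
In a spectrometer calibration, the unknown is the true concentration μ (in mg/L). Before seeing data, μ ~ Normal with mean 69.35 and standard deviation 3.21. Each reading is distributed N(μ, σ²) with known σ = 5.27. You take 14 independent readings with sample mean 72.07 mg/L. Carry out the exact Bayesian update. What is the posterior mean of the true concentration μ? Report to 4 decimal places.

For Normal data with known variance σ², a Normal(μ₀, σ₀²) prior on μ is conjugate. Posterior precision = 1/σ₀² + n/σ²; posterior mean is the precision-weighted average of μ₀ and x̄.
n·x̄ = 14·72.07 = 1008.98.
σ₀² = 3.21² = 10.3041, σ² = 5.27² = 27.7729; σ² + n·σ₀² = 27.7729 + 14·10.3041 = 172.0303.
Posterior mean = (μ₀/σ₀² + n·x̄/σ²)/(1/σ₀² + n/σ²) = (σ²·μ₀ + σ₀²·n·x̄)/(σ² + n·σ₀²) = (27.7729·69.35 + 10.3041·1008.98)/172.0303 = 12322.681433/172.0303 = 71.6309.

71.6309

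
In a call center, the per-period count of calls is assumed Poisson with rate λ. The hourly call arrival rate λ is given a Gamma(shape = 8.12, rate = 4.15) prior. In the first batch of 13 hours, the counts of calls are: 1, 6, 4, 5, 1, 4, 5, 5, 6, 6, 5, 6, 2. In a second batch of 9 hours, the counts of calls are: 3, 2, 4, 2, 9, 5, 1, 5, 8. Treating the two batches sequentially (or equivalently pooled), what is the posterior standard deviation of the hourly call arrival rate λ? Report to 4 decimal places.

0.3883

With a Gamma(shape α, rate β) prior, the Poisson likelihood is conjugate: the posterior is Gamma(α + ΣXᵢ, β + n).
Batch 1: sum of counts S = 56 over n = 13 hours.
After batch 1: Gamma(α+S, β+n) = Gamma(8.12+56, 4.15+13) = Gamma(64.12, 17.15).
Batch 2: sum of counts S = 39 over n = 9 hours.
After batch 2: Gamma(α+S, β+n) = Gamma(64.12+39, 17.15+9) = Gamma(103.12, 26.15).
SD = √α/β = √103.12/26.15 = 0.3883.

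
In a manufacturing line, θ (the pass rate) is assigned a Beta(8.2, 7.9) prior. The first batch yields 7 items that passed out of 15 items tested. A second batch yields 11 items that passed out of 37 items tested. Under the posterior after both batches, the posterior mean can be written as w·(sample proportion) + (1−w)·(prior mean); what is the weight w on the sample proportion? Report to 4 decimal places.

0.7636

The Beta prior is conjugate to a Binomial/Bernoulli likelihood; the update adds successes to α and failures to β.
Total number of items tested: n = 15 + 37 = 52.
Posterior mean = (α₀+k)/(α₀+β₀+n) = [n/(α₀+β₀+n)]·(k/n) + [(α₀+β₀)/(α₀+β₀+n)]·α₀/(α₀+β₀), so only n and the prior enter the weight.
The weight on the data is w = n/(α₀+β₀+n) = 52/(8.2+7.9+52) = 52/68.1 = 0.7636.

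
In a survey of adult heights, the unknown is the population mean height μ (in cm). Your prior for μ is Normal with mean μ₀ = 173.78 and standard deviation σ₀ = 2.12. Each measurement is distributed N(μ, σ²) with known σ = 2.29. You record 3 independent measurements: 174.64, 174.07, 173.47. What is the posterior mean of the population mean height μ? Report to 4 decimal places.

For Normal data with known variance σ², a Normal(μ₀, σ₀²) prior on μ is conjugate. Posterior precision = 1/σ₀² + n/σ²; posterior mean is the precision-weighted average of μ₀ and x̄.
Σxᵢ = 174.64 + 174.07 + 173.47 = 522.18, so n·x̄ = 522.18.
σ₀² = 2.12² = 4.4944, σ² = 2.29² = 5.2441; σ² + n·σ₀² = 5.2441 + 3·4.4944 = 18.7273.
Posterior mean = (μ₀/σ₀² + n·x̄/σ²)/(1/σ₀² + n/σ²) = (σ²·μ₀ + σ₀²·n·x̄)/(σ² + n·σ₀²) = (5.2441·173.78 + 4.4944·522.18)/18.7273 = 3258.20549/18.7273 = 173.9816.

173.9816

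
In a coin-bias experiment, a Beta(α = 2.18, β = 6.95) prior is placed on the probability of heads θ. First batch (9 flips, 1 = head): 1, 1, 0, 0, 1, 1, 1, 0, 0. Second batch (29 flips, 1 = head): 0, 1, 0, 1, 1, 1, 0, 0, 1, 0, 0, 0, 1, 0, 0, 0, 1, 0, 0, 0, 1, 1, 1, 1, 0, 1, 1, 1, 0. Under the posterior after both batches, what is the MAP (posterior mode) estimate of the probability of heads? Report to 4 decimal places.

0.4472

The Beta prior is conjugate to a Binomial/Bernoulli likelihood; the update adds successes to α and failures to β.
After batch 1: Beta(2.18+5, 6.95+4) = Beta(7.18, 10.95).
After batch 2: Beta(7.18+14, 10.95+15) = Beta(21.18, 25.95).
Mode of Beta(a,b) for a,b>1 is (a−1)/(a+b−2) = 20.18/45.13 = 0.4472.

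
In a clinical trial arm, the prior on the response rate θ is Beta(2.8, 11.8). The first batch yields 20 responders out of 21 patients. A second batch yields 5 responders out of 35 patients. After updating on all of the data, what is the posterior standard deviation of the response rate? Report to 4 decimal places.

The Beta prior is conjugate to a Binomial/Bernoulli likelihood; the update adds successes to α and failures to β.
After batch 1: Beta(2.8+20, 11.8+1) = Beta(22.8, 12.8).
After batch 2: Beta(22.8+5, 12.8+30) = Beta(27.8, 42.8).
Var = αβ/((α+β)²(α+β+1)) = 27.8·42.8/(70.6²·71.6) = 0.00333400; SD = √0.00333400 = 0.0577.

0.0577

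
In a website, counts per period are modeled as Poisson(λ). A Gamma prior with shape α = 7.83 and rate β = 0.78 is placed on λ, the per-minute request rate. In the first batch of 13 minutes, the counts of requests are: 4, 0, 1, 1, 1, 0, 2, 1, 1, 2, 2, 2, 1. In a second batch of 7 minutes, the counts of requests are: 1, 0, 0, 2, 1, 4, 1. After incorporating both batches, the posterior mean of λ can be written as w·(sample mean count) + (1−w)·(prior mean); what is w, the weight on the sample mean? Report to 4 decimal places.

With a Gamma(shape α, rate β) prior, the Poisson likelihood is conjugate: the posterior is Gamma(α + ΣXᵢ, β + n).
Total number of minutes: n = 13 + 7 = 20.
Posterior mean = (α₀+S)/(β₀+n) = [n/(β₀+n)]·(S/n) + [β₀/(β₀+n)]·(α₀/β₀), so only n and β₀ enter the weight.
Weight on data w = n/(β₀+n) = 20/(0.78+20) = 20/20.78 = 0.9625.

0.9625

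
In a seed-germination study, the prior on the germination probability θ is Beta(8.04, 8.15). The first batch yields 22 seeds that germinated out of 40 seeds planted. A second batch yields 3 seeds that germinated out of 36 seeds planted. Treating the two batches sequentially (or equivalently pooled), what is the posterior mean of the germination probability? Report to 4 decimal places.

0.3584

The Beta prior is conjugate to a Binomial/Bernoulli likelihood; the update adds successes to α and failures to β.
After batch 1: Beta(8.04+22, 8.15+18) = Beta(30.04, 26.15).
After batch 2: Beta(30.04+3, 26.15+33) = Beta(33.04, 59.15).
Posterior mean = α/(α+β) = 33.04/92.19 = 0.3584.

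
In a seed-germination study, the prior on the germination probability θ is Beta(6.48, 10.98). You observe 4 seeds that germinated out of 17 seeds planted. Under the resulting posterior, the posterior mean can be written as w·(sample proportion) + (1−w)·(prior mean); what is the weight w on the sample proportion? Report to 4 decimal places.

0.4933

The Beta prior is conjugate to a Binomial/Bernoulli likelihood; the update adds successes to α and failures to β.
Posterior mean = (α₀+k)/(α₀+β₀+n) = [n/(α₀+β₀+n)]·(k/n) + [(α₀+β₀)/(α₀+β₀+n)]·α₀/(α₀+β₀), so only n and the prior enter the weight.
The weight on the data is w = n/(α₀+β₀+n) = 17/(6.48+10.98+17) = 17/34.46 = 0.4933.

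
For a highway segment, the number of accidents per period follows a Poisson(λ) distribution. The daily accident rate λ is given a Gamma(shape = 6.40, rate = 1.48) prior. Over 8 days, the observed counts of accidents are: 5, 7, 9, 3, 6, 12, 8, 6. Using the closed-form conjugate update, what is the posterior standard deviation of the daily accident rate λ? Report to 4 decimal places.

0.8333

With a Gamma(shape α, rate β) prior, the Poisson likelihood is conjugate: the posterior is Gamma(α + ΣXᵢ, β + n).
Sum of counts S = 56 over n = 8 days.
Posterior: Gamma(α+S, β+n) = Gamma(6.40+56, 1.48+8) = Gamma(62.40, 9.48).
SD = √α/β = √62.40/9.48 = 0.8333.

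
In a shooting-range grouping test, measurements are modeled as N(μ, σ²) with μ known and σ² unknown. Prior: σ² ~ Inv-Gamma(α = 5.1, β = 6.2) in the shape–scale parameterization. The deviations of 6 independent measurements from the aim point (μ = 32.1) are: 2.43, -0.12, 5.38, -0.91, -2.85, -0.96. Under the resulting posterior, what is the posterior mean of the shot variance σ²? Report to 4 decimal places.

With known mean μ and an Inverse-Gamma(α, β) prior on σ², the Normal likelihood is conjugate: posterior is Inv-Gamma(α + n/2, β + Σ(xᵢ−μ)²/2).
Σ(xᵢ−μ)² = (2.43)² + (-0.12)² + (5.38)² + (-0.91)² + (-2.85)² + (-0.96)² = 44.7359.
Posterior: Inv-Gamma(5.1 + 6/2, 6.2 + 44.7359/2) = Inv-Gamma(8.10, 28.56795).
E[σ²|data] = β/(α−1) = 28.56795/7.10 = 4.0237.

4.0237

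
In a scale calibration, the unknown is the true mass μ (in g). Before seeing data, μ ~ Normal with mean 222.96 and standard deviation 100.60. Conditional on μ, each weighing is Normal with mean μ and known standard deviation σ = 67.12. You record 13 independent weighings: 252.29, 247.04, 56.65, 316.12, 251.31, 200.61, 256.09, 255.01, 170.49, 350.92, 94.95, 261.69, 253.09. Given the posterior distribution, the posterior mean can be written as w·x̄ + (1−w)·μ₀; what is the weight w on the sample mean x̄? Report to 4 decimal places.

0.9669

For Normal data with known variance σ², a Normal(μ₀, σ₀²) prior on μ is conjugate. Posterior precision = 1/σ₀² + n/σ²; posterior mean is the precision-weighted average of μ₀ and x̄.
σ₀² = 100.60² = 10120.36, σ² = 67.12² = 4505.0944. Prior precision 1/σ₀² = 1/10120.36; data precision n/σ² = 13/4505.0944.
w = (n/σ²)/(1/σ₀² + n/σ²) = n·σ₀²/(σ² + n·σ₀²) = 13·10120.36/(4505.0944 + 13·10120.36) = 131564.68/136069.7744 = 0.9669.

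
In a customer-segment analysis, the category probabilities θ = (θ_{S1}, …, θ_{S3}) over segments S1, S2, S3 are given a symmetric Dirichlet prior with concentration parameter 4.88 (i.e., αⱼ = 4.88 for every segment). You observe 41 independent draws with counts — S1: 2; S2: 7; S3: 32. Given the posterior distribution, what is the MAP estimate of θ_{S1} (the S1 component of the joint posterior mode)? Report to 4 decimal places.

The Dirichlet prior is conjugate to the Multinomial likelihood: each posterior αⱼ = prior αⱼ + observed count nⱼ.
Posterior concentration: (6.88, 11.88, 36.88), total = 55.64.
Joint mode component: (α_{S1}−1)/(Σα−K) = 5.88/52.64 = 0.1117.

0.1117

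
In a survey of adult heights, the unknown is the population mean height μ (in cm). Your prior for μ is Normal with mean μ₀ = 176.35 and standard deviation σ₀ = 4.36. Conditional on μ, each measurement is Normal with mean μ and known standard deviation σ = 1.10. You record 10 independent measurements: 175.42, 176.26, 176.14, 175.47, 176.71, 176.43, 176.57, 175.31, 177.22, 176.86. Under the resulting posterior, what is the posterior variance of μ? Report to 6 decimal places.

0.120235

For Normal data with known variance σ², a Normal(μ₀, σ₀²) prior on μ is conjugate. Posterior precision = 1/σ₀² + n/σ²; posterior mean is the precision-weighted average of μ₀ and x̄.
σ₀² = 4.36² = 19.0096, σ² = 1.10² = 1.21; σ² + n·σ₀² = 1.21 + 10·19.0096 = 191.306.
Posterior precision = 1/σ₀² + n/σ² = 1/19.0096 + 10/1.21 = (σ² + n·σ₀²)/(σ₀²σ²) = 191.306/(19.0096·1.21); posterior variance σₙ² = σ₀²σ²/(σ² + n·σ₀²) = 19.0096·1.21/191.306 = 0.120235.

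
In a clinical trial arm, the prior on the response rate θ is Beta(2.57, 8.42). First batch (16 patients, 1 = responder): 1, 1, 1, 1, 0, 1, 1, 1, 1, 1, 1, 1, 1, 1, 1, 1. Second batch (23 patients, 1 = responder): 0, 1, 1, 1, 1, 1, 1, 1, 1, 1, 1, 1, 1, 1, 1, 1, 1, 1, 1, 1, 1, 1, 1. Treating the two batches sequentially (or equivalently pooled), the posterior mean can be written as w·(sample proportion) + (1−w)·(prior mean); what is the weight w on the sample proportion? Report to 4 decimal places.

0.7802

The Beta prior is conjugate to a Binomial/Bernoulli likelihood; the update adds successes to α and failures to β.
Total number of patients: n = 16 + 23 = 39.
Posterior mean = (α₀+k)/(α₀+β₀+n) = [n/(α₀+β₀+n)]·(k/n) + [(α₀+β₀)/(α₀+β₀+n)]·α₀/(α₀+β₀), so only n and the prior enter the weight.
The weight on the data is w = n/(α₀+β₀+n) = 39/(2.57+8.42+39) = 39/49.99 = 0.7802.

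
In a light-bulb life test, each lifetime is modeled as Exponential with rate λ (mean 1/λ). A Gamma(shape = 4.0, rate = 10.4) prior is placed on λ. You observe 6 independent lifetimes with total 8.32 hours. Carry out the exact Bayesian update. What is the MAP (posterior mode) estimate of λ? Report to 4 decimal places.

0.4808

With a Gamma(shape α, rate β) prior on the exponential rate λ, the posterior after n observations with total T = Σxᵢ is Gamma(α+n, β+T).
Posterior: Gamma(4.0+6, 10.4+8.32) = Gamma(10.0, 18.72).
Mode = (α−1)/β = 0.4808.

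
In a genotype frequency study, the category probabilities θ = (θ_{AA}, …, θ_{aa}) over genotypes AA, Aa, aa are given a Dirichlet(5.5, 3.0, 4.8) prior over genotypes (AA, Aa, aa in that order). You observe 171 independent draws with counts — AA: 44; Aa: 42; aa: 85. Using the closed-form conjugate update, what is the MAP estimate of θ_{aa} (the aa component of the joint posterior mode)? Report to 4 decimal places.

The Dirichlet prior is conjugate to the Multinomial likelihood: each posterior αⱼ = prior αⱼ + observed count nⱼ.
Posterior concentration: (49.5, 45.0, 89.8), total = 184.3.
Joint mode component: (α_{aa}−1)/(Σα−K) = 88.8/181.3 = 0.4898.

0.4898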